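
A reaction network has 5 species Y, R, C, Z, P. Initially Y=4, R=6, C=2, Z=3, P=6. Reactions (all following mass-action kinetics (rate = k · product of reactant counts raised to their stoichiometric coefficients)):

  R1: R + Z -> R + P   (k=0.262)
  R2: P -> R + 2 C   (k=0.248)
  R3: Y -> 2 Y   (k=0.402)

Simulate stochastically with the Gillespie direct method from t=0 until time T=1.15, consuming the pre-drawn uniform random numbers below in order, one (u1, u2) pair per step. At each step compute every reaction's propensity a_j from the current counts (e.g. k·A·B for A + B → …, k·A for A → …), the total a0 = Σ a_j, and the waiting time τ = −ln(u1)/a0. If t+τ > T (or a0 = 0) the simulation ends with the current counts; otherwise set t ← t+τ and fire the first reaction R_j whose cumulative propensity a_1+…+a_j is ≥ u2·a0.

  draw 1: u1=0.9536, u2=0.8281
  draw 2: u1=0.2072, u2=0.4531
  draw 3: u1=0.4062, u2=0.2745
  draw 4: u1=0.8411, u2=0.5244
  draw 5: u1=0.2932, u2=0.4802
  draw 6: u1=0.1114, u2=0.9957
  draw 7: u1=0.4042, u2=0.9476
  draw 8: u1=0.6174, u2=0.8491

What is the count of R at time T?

R at T = 8

t=0.000: Y=4 R=6 C=2 Z=3 P=6
Draw 1: a1=4.716, a2=1.488, a3=1.608, a0=7.812; τ=−ln(0.9536)/7.812=0.006 → t=0.006; u2·a0=0.8281·7.812=6.469; a1+a2=6.204 < 6.469 ≤ a1+…+a3=7.812 → R3 fires; Y=5 R=6 C=2 Z=3 P=6
Draw 2: a1=4.716, a2=1.488, a3=2.010, a0=8.214; τ=−ln(0.2072)/8.214=0.192 → t=0.198; u2·a0=0.4531·8.214=3.722 ≤ a1=4.716 → R1 fires; Y=5 R=6 C=2 Z=2 P=7
Draw 3: a1=3.144, a2=1.736, a3=2.010, a0=6.890; τ=−ln(0.4062)/6.890=0.131 → t=0.328; u2·a0=0.2745·6.890=1.891 ≤ a1=3.144 → R1 fires; Y=5 R=6 C=2 Z=1 P=8
Draw 4: a1=1.572, a2=1.984, a3=2.010, a0=5.566; τ=−ln(0.8411)/5.566=0.031 → t=0.360; u2·a0=0.5244·5.566=2.919; a1=1.572 < 2.919 ≤ a1+a2=3.556 → R2 fires; Y=5 R=7 C=4 Z=1 P=7
Draw 5: a1=1.834, a2=1.736, a3=2.010, a0=5.580; τ=−ln(0.2932)/5.580=0.220 → t=0.579; u2·a0=0.4802·5.580=2.680; a1=1.834 < 2.680 ≤ a1+a2=3.570 → R2 fires; Y=5 R=8 C=6 Z=1 P=6
Draw 6: a1=2.096, a2=1.488, a3=2.010, a0=5.594; τ=−ln(0.1114)/5.594=0.392 → t=0.972; u2·a0=0.9957·5.594=5.570; a1+a2=3.584 < 5.570 ≤ a1+…+a3=5.594 → R3 fires; Y=6 R=8 C=6 Z=1 P=6
Draw 7: a1=2.096, a2=1.488, a3=2.412, a0=5.996; τ=−ln(0.4042)/5.996=0.151 → t=1.123; u2·a0=0.9476·5.996=5.682; a1+a2=3.584 < 5.682 ≤ a1+…+a3=5.996 → R3 fires; Y=7 R=8 C=6 Z=1 P=6
Draw 8: a1=2.096, a2=1.488, a3=2.814, a0=6.398; τ=−ln(0.6174)/6.398=0.075 → t=1.198 > T=1.15: stop.
Read off R at T=1.15: 8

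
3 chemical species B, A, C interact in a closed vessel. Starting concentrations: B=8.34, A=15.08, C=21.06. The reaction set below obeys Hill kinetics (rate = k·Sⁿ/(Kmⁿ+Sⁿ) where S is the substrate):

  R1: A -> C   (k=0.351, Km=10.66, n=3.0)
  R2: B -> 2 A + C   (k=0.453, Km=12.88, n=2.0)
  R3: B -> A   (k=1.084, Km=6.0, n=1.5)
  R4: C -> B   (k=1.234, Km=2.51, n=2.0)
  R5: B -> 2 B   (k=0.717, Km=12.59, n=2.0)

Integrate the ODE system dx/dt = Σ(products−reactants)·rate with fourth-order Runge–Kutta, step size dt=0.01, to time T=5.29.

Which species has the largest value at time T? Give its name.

RK4 with dt=0.01: 529 steps to T=5.29. Trajectory (selected grid times):
t=0.00: B=8.34 A=15.08 C=21.06
t=0.59: B=8.71 A=15.49 C=20.58
t=1.18: B=9.07 A=15.92 C=20.11
t=1.76: B=9.42 A=16.35 C=19.65
t=2.35: B=9.76 A=16.80 C=19.19
t=2.94: B=10.11 A=17.27 C=18.74
t=3.53: B=10.44 A=17.75 C=18.30
t=4.11: B=10.77 A=18.24 C=17.87
t=4.70: B=11.10 A=18.74 C=17.44
t=5.29: B=11.43 A=19.26 C=17.02
At T=5.29: B=11.43 A=19.26 C=17.02; the largest is A.

Dominant species at T: A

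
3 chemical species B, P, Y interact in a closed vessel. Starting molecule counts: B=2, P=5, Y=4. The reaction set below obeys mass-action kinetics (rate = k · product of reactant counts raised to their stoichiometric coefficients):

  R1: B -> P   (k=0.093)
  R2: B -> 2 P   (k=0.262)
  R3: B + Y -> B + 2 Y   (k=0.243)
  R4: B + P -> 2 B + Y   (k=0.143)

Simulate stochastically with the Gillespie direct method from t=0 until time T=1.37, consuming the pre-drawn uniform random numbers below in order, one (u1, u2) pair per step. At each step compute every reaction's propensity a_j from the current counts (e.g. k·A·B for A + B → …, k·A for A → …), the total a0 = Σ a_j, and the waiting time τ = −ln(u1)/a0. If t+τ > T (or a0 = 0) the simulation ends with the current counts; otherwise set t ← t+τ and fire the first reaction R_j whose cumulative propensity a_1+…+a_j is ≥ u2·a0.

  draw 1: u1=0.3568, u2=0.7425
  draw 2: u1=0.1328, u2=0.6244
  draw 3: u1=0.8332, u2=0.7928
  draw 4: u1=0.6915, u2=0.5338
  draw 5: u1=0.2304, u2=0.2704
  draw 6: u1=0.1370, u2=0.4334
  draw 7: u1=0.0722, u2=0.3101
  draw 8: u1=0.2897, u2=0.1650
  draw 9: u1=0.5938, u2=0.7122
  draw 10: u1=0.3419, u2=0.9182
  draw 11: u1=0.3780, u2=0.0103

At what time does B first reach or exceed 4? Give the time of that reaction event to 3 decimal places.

t=0.000: B=2 P=5 Y=4
Draw 1: a1=0.186, a2=0.524, a3=1.944, a4=1.430, a0=4.084; τ=−ln(0.3568)/4.084=0.252 → t=0.252; u2·a0=0.7425·4.084=3.032; a1+…+a3=2.654 < 3.032 ≤ a1+…+a4=4.084 → R4 fires; B=3 P=4 Y=5
Draw 2: a1=0.279, a2=0.786, a3=3.645, a4=1.716, a0=6.426; τ=−ln(0.1328)/6.426=0.314 → t=0.567; u2·a0=0.6244·6.426=4.012; a1+a2=1.065 < 4.012 ≤ a1+…+a3=4.710 → R3 fires; B=3 P=4 Y=6
Draw 3: a1=0.279, a2=0.786, a3=4.374, a4=1.716, a0=7.155; τ=−ln(0.8332)/7.155=0.026 → t=0.592; u2·a0=0.7928·7.155=5.672; a1+…+a3=5.439 < 5.672 ≤ a1+…+a4=7.155 → R4 fires; B=4 P=3 Y=7
Draw 4: a1=0.372, a2=1.048, a3=6.804, a4=1.716, a0=9.940; τ=−ln(0.6915)/9.940=0.037 → t=0.629; u2·a0=0.5338·9.940=5.306; a1+a2=1.420 < 5.306 ≤ a1+…+a3=8.224 → R3 fires; B=4 P=3 Y=8
Draw 5: a1=0.372, a2=1.048, a3=7.776, a4=1.716, a0=10.912; τ=−ln(0.2304)/10.912=0.135 → t=0.764; u2·a0=0.2704·10.912=2.951; a1+a2=1.420 < 2.951 ≤ a1+…+a3=9.196 → R3 fires; B=4 P=3 Y=9
Draw 6: a1=0.372, a2=1.048, a3=8.748, a4=1.716, a0=11.884; τ=−ln(0.1370)/11.884=0.167 → t=0.931; u2·a0=0.4334·11.884=5.151; a1+a2=1.420 < 5.151 ≤ a1+…+a3=10.168 → R3 fires; B=4 P=3 Y=10
Draw 7: a1=0.372, a2=1.048, a3=9.720, a4=1.716, a0=12.856; τ=−ln(0.0722)/12.856=0.204 → t=1.135; u2·a0=0.3101·12.856=3.987; a1+a2=1.420 < 3.987 ≤ a1+…+a3=11.140 → R3 fires; B=4 P=3 Y=11
Draw 8: a1=0.372, a2=1.048, a3=10.692, a4=1.716, a0=13.828; τ=−ln(0.2897)/13.828=0.090 → t=1.225; u2·a0=0.1650·13.828=2.282; a1+a2=1.420 < 2.282 ≤ a1+…+a3=12.112 → R3 fires; B=4 P=3 Y=12
Draw 9: a1=0.372, a2=1.048, a3=11.664, a4=1.716, a0=14.800; τ=−ln(0.5938)/14.800=0.035 → t=1.260; u2·a0=0.7122·14.800=10.541; a1+a2=1.420 < 10.541 ≤ a1+…+a3=13.084 → R3 fires; B=4 P=3 Y=13
Draw 10: a1=0.372, a2=1.048, a3=12.636, a4=1.716, a0=15.772; τ=−ln(0.3419)/15.772=0.068 → t=1.328; u2·a0=0.9182·15.772=14.482; a1+…+a3=14.056 < 14.482 ≤ a1+…+a4=15.772 → R4 fires; B=5 P=2 Y=14
Draw 11: a1=0.465, a2=1.310, a3=17.010, a4=1.430, a0=20.215; τ=−ln(0.3780)/20.215=0.048 → t=1.376 > T=1.37: stop.
B first becomes ≥ 4 when it reaches 4 at the event at t=0.592.

Threshold first reached at t = 0.592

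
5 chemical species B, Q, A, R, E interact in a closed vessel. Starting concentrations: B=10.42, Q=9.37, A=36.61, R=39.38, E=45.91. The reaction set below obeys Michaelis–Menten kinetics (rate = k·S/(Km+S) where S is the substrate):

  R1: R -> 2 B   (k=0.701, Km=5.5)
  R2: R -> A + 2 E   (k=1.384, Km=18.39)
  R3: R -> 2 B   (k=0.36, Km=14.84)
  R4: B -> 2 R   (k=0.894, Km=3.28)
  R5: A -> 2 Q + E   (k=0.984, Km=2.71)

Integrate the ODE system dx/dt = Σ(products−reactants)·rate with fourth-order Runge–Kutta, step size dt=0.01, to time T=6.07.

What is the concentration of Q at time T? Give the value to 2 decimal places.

Q at T = 20.49

RK4 with dt=0.01: 607 steps to T=6.07. Trajectory (selected grid times):
t=0.00: B=10.42 Q=9.37 A=36.61 R=39.38 E=45.91
t=0.67: B=11.13 Q=10.60 A=36.63 R=39.08 E=47.79
t=1.35: B=11.85 Q=11.84 A=36.64 R=38.79 E=49.69
t=2.02: B=12.55 Q=13.07 A=36.66 R=38.52 E=51.56
t=2.70: B=13.25 Q=14.32 A=36.67 R=38.26 E=53.45
t=3.37: B=13.94 Q=15.55 A=36.68 R=38.02 E=55.32
t=4.05: B=14.63 Q=16.79 A=36.69 R=37.78 E=57.21
t=4.72: B=15.30 Q=18.02 A=36.70 R=37.56 E=59.07
t=5.40: B=15.98 Q=19.27 A=36.71 R=37.34 E=60.96
t=6.07: B=16.65 Q=20.49 A=36.72 R=37.13 E=62.81
Read off Q at T=6.07: 20.49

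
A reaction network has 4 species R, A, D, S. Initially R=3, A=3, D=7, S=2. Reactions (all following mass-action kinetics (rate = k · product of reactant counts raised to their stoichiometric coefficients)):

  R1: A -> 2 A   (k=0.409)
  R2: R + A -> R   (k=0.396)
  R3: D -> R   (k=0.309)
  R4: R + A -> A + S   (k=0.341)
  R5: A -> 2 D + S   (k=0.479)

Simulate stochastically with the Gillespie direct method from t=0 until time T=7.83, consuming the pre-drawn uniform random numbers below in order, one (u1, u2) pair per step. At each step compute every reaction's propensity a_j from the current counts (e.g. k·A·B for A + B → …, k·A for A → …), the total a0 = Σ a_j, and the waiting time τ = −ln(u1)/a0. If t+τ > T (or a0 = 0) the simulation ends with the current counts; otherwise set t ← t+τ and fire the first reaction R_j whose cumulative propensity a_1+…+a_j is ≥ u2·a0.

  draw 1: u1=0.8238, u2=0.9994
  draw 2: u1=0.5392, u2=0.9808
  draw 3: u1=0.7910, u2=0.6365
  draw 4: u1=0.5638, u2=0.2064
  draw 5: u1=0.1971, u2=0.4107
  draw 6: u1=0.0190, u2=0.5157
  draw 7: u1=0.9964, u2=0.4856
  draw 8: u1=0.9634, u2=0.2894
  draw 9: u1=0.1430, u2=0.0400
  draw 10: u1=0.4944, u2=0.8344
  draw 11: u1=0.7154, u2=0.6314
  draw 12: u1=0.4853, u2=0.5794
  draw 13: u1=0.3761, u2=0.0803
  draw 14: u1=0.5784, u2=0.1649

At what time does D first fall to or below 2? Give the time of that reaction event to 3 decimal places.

Threshold first reached at t = 4.730

t=0.000: R=3 A=3 D=7 S=2
Draw 1: a1=1.227, a2=3.564, a3=2.163, a4=3.069, a5=1.437, a0=11.460; τ=−ln(0.8238)/11.460=0.017 → t=0.017; u2·a0=0.9994·11.460=11.453; a1+…+a4=10.023 < 11.453 ≤ a1+…+a5=11.460 → R5 fires; R=3 A=2 D=9 S=3
Draw 2: a1=0.818, a2=2.376, a3=2.781, a4=2.046, a5=0.958, a0=8.979; τ=−ln(0.5392)/8.979=0.069 → t=0.086; u2·a0=0.9808·8.979=8.807; a1+…+a4=8.021 < 8.807 ≤ a1+…+a5=8.979 → R5 fires; R=3 A=1 D=11 S=4
Draw 3: a1=0.409, a2=1.188, a3=3.399, a4=1.023, a5=0.479, a0=6.498; τ=−ln(0.7910)/6.498=0.036 → t=0.122; u2·a0=0.6365·6.498=4.136; a1+a2=1.597 < 4.136 ≤ a1+…+a3=4.996 → R3 fires; R=4 A=1 D=10 S=4
Draw 4: a1=0.409, a2=1.584, a3=3.090, a4=1.364, a5=0.479, a0=6.926; τ=−ln(0.5638)/6.926=0.083 → t=0.205; u2·a0=0.2064·6.926=1.430; a1=0.409 < 1.430 ≤ a1+a2=1.993 → R2 fires; R=4 A=0 D=10 S=4
Draw 5: a1=0.000, a2=0.000, a3=3.090, a4=0.000, a5=0.000, a0=3.090; τ=−ln(0.1971)/3.090=0.526 → t=0.730; u2·a0=0.4107·3.090=1.269; a1+a2=0.000 < 1.269 ≤ a1+…+a3=3.090 → R3 fires; R=5 A=0 D=9 S=4
Draw 6: a1=0.000, a2=0.000, a3=2.781, a4=0.000, a5=0.000, a0=2.781; τ=−ln(0.0190)/2.781=1.425 → t=2.155; u2·a0=0.5157·2.781=1.434; a1+a2=0.000 < 1.434 ≤ a1+…+a3=2.781 → R3 fires; R=6 A=0 D=8 S=4
Draw 7: a1=0.000, a2=0.000, a3=2.472, a4=0.000, a5=0.000, a0=2.472; τ=−ln(0.9964)/2.472=0.001 → t=2.157; u2·a0=0.4856·2.472=1.200; a1+a2=0.000 < 1.200 ≤ a1+…+a3=2.472 → R3 fires; R=7 A=0 D=7 S=4
Draw 8: a1=0.000, a2=0.000, a3=2.163, a4=0.000, a5=0.000, a0=2.163; τ=−ln(0.9634)/2.163=0.017 → t=2.174; u2·a0=0.2894·2.163=0.626; a1+a2=0.000 < 0.626 ≤ a1+…+a3=2.163 → R3 fires; R=8 A=0 D=6 S=4
Draw 9: a1=0.000, a2=0.000, a3=1.854, a4=0.000, a5=0.000, a0=1.854; τ=−ln(0.1430)/1.854=1.049 → t=3.223; u2·a0=0.0400·1.854=0.074; a1+a2=0.000 < 0.074 ≤ a1+…+a3=1.854 → R3 fires; R=9 A=0 D=5 S=4
Draw 10: a1=0.000, a2=0.000, a3=1.545, a4=0.000, a5=0.000, a0=1.545; τ=−ln(0.4944)/1.545=0.456 → t=3.679; u2·a0=0.8344·1.545=1.289; a1+a2=0.000 < 1.289 ≤ a1+…+a3=1.545 → R3 fires; R=10 A=0 D=4 S=4
Draw 11: a1=0.000, a2=0.000, a3=1.236, a4=0.000, a5=0.000, a0=1.236; τ=−ln(0.7154)/1.236=0.271 → t=3.950; u2·a0=0.6314·1.236=0.780; a1+a2=0.000 < 0.780 ≤ a1+…+a3=1.236 → R3 fires; R=11 A=0 D=3 S=4
Draw 12: a1=0.000, a2=0.000, a3=0.927, a4=0.000, a5=0.000, a0=0.927; τ=−ln(0.4853)/0.927=0.780 → t=4.730; u2·a0=0.5794·0.927=0.537; a1+a2=0.000 < 0.537 ≤ a1+…+a3=0.927 → R3 fires; R=12 A=0 D=2 S=4
Draw 13: a1=0.000, a2=0.000, a3=0.618, a4=0.000, a5=0.000, a0=0.618; τ=−ln(0.3761)/0.618=1.582 → t=6.312; u2·a0=0.0803·0.618=0.050; a1+a2=0.000 < 0.050 ≤ a1+…+a3=0.618 → R3 fires; R=13 A=0 D=1 S=4
Draw 14: a1=0.000, a2=0.000, a3=0.309, a4=0.000, a5=0.000, a0=0.309; τ=−ln(0.5784)/0.309=1.772 → t=8.084 > T=7.83: stop.
D first becomes ≤ 2 when it reaches 2 at the event at t=4.730.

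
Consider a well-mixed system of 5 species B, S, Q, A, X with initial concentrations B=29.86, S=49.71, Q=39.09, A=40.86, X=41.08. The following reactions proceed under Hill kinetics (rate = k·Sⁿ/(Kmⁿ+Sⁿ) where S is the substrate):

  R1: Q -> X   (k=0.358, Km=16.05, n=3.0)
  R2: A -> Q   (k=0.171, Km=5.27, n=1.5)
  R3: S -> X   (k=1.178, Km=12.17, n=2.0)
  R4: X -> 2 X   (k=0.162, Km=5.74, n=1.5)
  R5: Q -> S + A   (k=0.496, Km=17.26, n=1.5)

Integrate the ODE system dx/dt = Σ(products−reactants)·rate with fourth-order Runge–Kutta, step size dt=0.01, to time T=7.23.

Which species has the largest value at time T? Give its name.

Dominant species at T: X

RK4 with dt=0.01: 723 steps to T=7.23. Trajectory (selected grid times):
t=0.00: B=29.86 S=49.71 Q=39.09 A=40.86 X=41.08
t=0.80: B=29.86 S=49.13 Q=38.65 A=41.04 X=42.36
t=1.61: B=29.86 S=48.54 Q=38.20 A=41.21 X=43.65
t=2.41: B=29.86 S=47.96 Q=37.76 A=41.38 X=44.93
t=3.21: B=29.86 S=47.37 Q=37.32 A=41.56 X=46.20
t=4.02: B=29.86 S=46.78 Q=36.88 A=41.73 X=47.49
t=4.82: B=29.86 S=46.20 Q=36.45 A=41.90 X=48.76
t=5.62: B=29.86 S=45.62 Q=36.02 A=42.07 X=50.03
t=6.43: B=29.86 S=45.03 Q=35.58 A=42.23 X=51.31
t=7.23: B=29.86 S=44.45 Q=35.16 A=42.40 X=52.58
At T=7.23: B=29.86 S=44.45 Q=35.16 A=42.40 X=52.58; the largest is X.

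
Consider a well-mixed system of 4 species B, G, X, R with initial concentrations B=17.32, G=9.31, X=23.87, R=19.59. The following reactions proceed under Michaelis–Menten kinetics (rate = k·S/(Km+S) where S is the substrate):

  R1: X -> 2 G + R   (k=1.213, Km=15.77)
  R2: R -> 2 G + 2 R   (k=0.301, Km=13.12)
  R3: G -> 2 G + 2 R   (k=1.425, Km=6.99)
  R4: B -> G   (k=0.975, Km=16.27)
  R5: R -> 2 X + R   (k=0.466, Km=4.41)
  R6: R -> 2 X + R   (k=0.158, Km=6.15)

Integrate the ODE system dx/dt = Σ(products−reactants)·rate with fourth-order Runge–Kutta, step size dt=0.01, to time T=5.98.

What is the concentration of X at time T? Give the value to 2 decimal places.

X at T = 25.78

RK4 with dt=0.01: 598 steps to T=5.98. Trajectory (selected grid times):
t=0.00: B=17.32 G=9.31 X=23.87 R=19.59
t=0.66: B=16.99 G=11.41 X=24.05 R=21.32
t=1.33: B=16.66 G=13.59 X=24.25 R=23.16
t=1.99: B=16.33 G=15.78 X=24.45 R=25.05
t=2.66: B=16.01 G=18.04 X=24.66 R=27.03
t=3.32: B=15.69 G=20.29 X=24.87 R=29.03
t=3.99: B=15.37 G=22.61 X=25.09 R=31.11
t=4.65: B=15.06 G=24.91 X=25.32 R=33.19
t=5.32: B=14.75 G=27.27 X=25.55 R=35.35
t=5.98: B=14.44 G=29.62 X=25.78 R=37.50
Read off X at T=5.98: 25.78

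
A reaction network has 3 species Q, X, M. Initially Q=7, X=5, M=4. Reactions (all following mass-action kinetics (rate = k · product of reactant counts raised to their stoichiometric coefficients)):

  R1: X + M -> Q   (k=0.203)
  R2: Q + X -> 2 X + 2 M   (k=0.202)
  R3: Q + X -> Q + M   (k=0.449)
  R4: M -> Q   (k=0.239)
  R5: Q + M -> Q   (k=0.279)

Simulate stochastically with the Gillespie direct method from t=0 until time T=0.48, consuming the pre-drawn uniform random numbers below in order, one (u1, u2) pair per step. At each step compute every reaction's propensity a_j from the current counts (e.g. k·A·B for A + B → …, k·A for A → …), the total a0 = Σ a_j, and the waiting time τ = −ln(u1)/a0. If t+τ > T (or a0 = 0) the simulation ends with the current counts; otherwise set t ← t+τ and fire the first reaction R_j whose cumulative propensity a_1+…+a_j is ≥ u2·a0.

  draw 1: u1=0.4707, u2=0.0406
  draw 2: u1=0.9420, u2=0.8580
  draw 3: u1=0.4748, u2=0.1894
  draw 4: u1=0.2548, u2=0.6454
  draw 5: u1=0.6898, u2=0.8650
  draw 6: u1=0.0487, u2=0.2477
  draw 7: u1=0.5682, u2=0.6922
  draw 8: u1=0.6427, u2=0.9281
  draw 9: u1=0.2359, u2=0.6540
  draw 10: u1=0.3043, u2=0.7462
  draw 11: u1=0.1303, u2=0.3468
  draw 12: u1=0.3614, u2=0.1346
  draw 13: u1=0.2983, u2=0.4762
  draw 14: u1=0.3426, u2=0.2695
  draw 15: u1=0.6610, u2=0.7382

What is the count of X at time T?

X at T = 2

t=0.000: Q=7 X=5 M=4
Draw 1: a1=4.060, a2=7.070, a3=15.715, a4=0.956, a5=7.812, a0=35.613; τ=−ln(0.4707)/35.613=0.021 → t=0.021; u2·a0=0.0406·35.613=1.446 ≤ a1=4.060 → R1 fires; Q=8 X=4 M=3
Draw 2: a1=2.436, a2=6.464, a3=14.368, a4=0.717, a5=6.696, a0=30.681; τ=−ln(0.9420)/30.681=0.002 → t=0.023; u2·a0=0.8580·30.681=26.324; a1+…+a4=23.985 < 26.324 ≤ a1+…+a5=30.681 → R5 fires; Q=8 X=4 M=2
Draw 3: a1=1.624, a2=6.464, a3=14.368, a4=0.478, a5=4.464, a0=27.398; τ=−ln(0.4748)/27.398=0.027 → t=0.050; u2·a0=0.1894·27.398=5.189; a1=1.624 < 5.189 ≤ a1+a2=8.088 → R2 fires; Q=7 X=5 M=4
Draw 4: a1=4.060, a2=7.070, a3=15.715, a4=0.956, a5=7.812, a0=35.613; τ=−ln(0.2548)/35.613=0.038 → t=0.089; u2·a0=0.6454·35.613=22.985; a1+a2=11.130 < 22.985 ≤ a1+…+a3=26.845 → R3 fires; Q=7 X=4 M=5
Draw 5: a1=4.060, a2=5.656, a3=12.572, a4=1.195, a5=9.765, a0=33.248; τ=−ln(0.6898)/33.248=0.011 → t=0.100; u2·a0=0.8650·33.248=28.760; a1+…+a4=23.483 < 28.760 ≤ a1+…+a5=33.248 → R5 fires; Q=7 X=4 M=4
Draw 6: a1=3.248, a2=5.656, a3=12.572, a4=0.956, a5=7.812, a0=30.244; τ=−ln(0.0487)/30.244=0.100 → t=0.200; u2·a0=0.2477·30.244=7.491; a1=3.248 < 7.491 ≤ a1+a2=8.904 → R2 fires; Q=6 X=5 M=6
Draw 7: a1=6.090, a2=6.060, a3=13.470, a4=1.434, a5=10.044, a0=37.098; τ=−ln(0.5682)/37.098=0.015 → t=0.215; u2·a0=0.6922·37.098=25.679; a1+…+a3=25.620 < 25.679 ≤ a1+…+a4=27.054 → R4 fires; Q=7 X=5 M=5
Draw 8: a1=5.075, a2=7.070, a3=15.715, a4=1.195, a5=9.765, a0=38.820; τ=−ln(0.6427)/38.820=0.011 → t=0.226; u2·a0=0.9281·38.820=36.029; a1+…+a4=29.055 < 36.029 ≤ a1+…+a5=38.820 → R5 fires; Q=7 X=5 M=4
Draw 9: a1=4.060, a2=7.070, a3=15.715, a4=0.956, a5=7.812, a0=35.613; τ=−ln(0.2359)/35.613=0.041 → t=0.267; u2·a0=0.6540·35.613=23.291; a1+a2=11.130 < 23.291 ≤ a1+…+a3=26.845 → R3 fires; Q=7 X=4 M=5
Draw 10: a1=4.060, a2=5.656, a3=12.572, a4=1.195, a5=9.765, a0=33.248; τ=−ln(0.3043)/33.248=0.036 → t=0.303; u2·a0=0.7462·33.248=24.810; a1+…+a4=23.483 < 24.810 ≤ a1+…+a5=33.248 → R5 fires; Q=7 X=4 M=4
Draw 11: a1=3.248, a2=5.656, a3=12.572, a4=0.956, a5=7.812, a0=30.244; τ=−ln(0.1303)/30.244=0.067 → t=0.370; u2·a0=0.3468·30.244=10.489; a1+a2=8.904 < 10.489 ≤ a1+…+a3=21.476 → R3 fires; Q=7 X=3 M=5
Draw 12: a1=3.045, a2=4.242, a3=9.429, a4=1.195, a5=9.765, a0=27.676; τ=−ln(0.3614)/27.676=0.037 → t=0.407; u2·a0=0.1346·27.676=3.725; a1=3.045 < 3.725 ≤ a1+a2=7.287 → R2 fires; Q=6 X=4 M=7
Draw 13: a1=5.684, a2=4.848, a3=10.776, a4=1.673, a5=11.718, a0=34.699; τ=−ln(0.2983)/34.699=0.035 → t=0.442; u2·a0=0.4762·34.699=16.524; a1+a2=10.532 < 16.524 ≤ a1+…+a3=21.308 → R3 fires; Q=6 X=3 M=8
Draw 14: a1=4.872, a2=3.636, a3=8.082, a4=1.912, a5=13.392, a0=31.894; τ=−ln(0.3426)/31.894=0.034 → t=0.475; u2·a0=0.2695·31.894=8.595; a1+a2=8.508 < 8.595 ≤ a1+…+a3=16.590 → R3 fires; Q=6 X=2 M=9
Draw 15: a1=3.654, a2=2.424, a3=5.388, a4=2.151, a5=15.066, a0=28.683; τ=−ln(0.6610)/28.683=0.014 → t=0.490 > T=0.48: stop.
Read off X at T=0.48: 2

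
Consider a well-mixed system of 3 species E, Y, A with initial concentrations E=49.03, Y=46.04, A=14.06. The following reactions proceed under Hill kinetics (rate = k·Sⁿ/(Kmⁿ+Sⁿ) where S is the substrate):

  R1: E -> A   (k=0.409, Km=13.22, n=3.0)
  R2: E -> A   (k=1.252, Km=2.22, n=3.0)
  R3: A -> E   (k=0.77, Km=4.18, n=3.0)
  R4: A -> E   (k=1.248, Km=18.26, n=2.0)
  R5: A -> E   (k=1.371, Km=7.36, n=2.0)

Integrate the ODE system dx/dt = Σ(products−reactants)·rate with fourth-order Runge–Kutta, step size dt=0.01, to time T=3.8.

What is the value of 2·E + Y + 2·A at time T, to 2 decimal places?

Check how each reaction changes W = 2·E + Y + 2·A (weight of products minus weight of reactants):
R1: E -> A: (2·1) − (2·1) = 2 − 2 = 0
R2: E -> A: (2·1) − (2·1) = 2 − 2 = 0
R3: A -> E: (2·1) − (2·1) = 2 − 2 = 0
R4: A -> E: (2·1) − (2·1) = 2 − 2 = 0
R5: A -> E: (2·1) − (2·1) = 2 − 2 = 0
Every reaction leaves W unchanged, so W is conserved and no simulation is needed: W(T) = W(0) = 2·49.03 + 46.04 + 2·14.06 = 172.22

Value at T = 172.22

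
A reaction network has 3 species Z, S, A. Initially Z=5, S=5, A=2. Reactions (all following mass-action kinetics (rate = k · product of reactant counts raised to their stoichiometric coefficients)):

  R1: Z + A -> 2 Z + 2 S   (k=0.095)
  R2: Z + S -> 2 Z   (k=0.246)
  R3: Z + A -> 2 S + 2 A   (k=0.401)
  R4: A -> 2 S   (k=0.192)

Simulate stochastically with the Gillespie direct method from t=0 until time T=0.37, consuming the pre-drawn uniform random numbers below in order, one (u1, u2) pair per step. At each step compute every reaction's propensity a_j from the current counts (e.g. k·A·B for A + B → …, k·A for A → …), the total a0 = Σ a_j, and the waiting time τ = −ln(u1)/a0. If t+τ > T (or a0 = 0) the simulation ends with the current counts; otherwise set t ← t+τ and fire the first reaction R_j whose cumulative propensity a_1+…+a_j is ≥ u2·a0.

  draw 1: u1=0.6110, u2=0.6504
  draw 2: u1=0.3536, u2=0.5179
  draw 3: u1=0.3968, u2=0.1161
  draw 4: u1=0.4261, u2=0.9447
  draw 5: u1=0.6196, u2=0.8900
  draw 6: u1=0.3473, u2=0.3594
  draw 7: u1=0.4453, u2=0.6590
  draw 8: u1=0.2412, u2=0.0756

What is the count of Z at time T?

Z at T = 4

t=0.000: Z=5 S=5 A=2
Draw 1: a1=0.950, a2=6.150, a3=4.010, a4=0.384, a0=11.494; τ=−ln(0.6110)/11.494=0.043 → t=0.043; u2·a0=0.6504·11.494=7.476; a1+a2=7.100 < 7.476 ≤ a1+…+a3=11.110 → R3 fires; Z=4 S=7 A=3
Draw 2: a1=1.140, a2=6.888, a3=4.812, a4=0.576, a0=13.416; τ=−ln(0.3536)/13.416=0.077 → t=0.120; u2·a0=0.5179·13.416=6.948; a1=1.140 < 6.948 ≤ a1+a2=8.028 → R2 fires; Z=5 S=6 A=3
Draw 3: a1=1.425, a2=7.380, a3=6.015, a4=0.576, a0=15.396; τ=−ln(0.3968)/15.396=0.060 → t=0.180; u2·a0=0.1161·15.396=1.787; a1=1.425 < 1.787 ≤ a1+a2=8.805 → R2 fires; Z=6 S=5 A=3
Draw 4: a1=1.710, a2=7.380, a3=7.218, a4=0.576, a0=16.884; τ=−ln(0.4261)/16.884=0.051 → t=0.231; u2·a0=0.9447·16.884=15.950; a1+a2=9.090 < 15.950 ≤ a1+…+a3=16.308 → R3 fires; Z=5 S=7 A=4
Draw 5: a1=1.900, a2=8.610, a3=8.020, a4=0.768, a0=19.298; τ=−ln(0.6196)/19.298=0.025 → t=0.256; u2·a0=0.8900·19.298=17.175; a1+a2=10.510 < 17.175 ≤ a1+…+a3=18.530 → R3 fires; Z=4 S=9 A=5
Draw 6: a1=1.900, a2=8.856, a3=8.020, a4=0.960, a0=19.736; τ=−ln(0.3473)/19.736=0.054 → t=0.309; u2·a0=0.3594·19.736=7.093; a1=1.900 < 7.093 ≤ a1+a2=10.756 → R2 fires; Z=5 S=8 A=5
Draw 7: a1=2.375, a2=9.840, a3=10.025, a4=0.960, a0=23.200; τ=−ln(0.4453)/23.200=0.035 → t=0.344; u2·a0=0.6590·23.200=15.289; a1+a2=12.215 < 15.289 ≤ a1+…+a3=22.240 → R3 fires; Z=4 S=10 A=6
Draw 8: a1=2.280, a2=9.840, a3=9.624, a4=1.152, a0=22.896; τ=−ln(0.2412)/22.896=0.062 → t=0.406 > T=0.37: stop.
Read off Z at T=0.37: 4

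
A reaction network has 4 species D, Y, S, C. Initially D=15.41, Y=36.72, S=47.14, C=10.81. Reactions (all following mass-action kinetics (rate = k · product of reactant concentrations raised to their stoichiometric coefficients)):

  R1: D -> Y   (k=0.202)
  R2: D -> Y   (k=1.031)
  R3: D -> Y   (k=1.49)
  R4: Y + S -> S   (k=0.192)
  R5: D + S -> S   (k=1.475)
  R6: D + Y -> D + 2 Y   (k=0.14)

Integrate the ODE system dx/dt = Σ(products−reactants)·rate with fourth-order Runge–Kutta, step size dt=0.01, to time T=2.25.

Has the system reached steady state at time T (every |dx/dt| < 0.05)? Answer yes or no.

Steady state at T: yes

RK4 with dt=0.01: 225 steps to T=2.25. Trajectory (selected grid times):
t=0.00: D=15.41 Y=36.72 S=47.14 C=10.81
t=0.25: D=0.00 Y=4.01 S=47.14 C=10.81
t=0.50: D=0.00 Y=0.42 S=47.14 C=10.81
t=0.75: D=0.00 Y=0.04 S=47.14 C=10.81
t=1.00: D=0.00 Y=0.00 S=47.14 C=10.81
t=1.25: D=0.00 Y=0.00 S=47.14 C=10.81
t=1.50: D=0.00 Y=0.00 S=47.14 C=10.81
t=1.75: D=0.00 Y=0.00 S=47.14 C=10.81
t=2.00: D=0.00 Y=0.00 S=47.14 C=10.81
t=2.25: D=0.00 Y=0.00 S=47.14 C=10.81
Rates at T: R1=0.0000, R2=0.0000, R3=0.0000, R4=0.0000, R5=0.0000, R6=0.0000
dx/dt at T (Σ net stoichiometry × rate): D=-0.0000, Y=-0.0000, S=+0.0000, C=+0.0000
Largest |dx/dt| is |-0.0000| (Y) < 0.05 → steady.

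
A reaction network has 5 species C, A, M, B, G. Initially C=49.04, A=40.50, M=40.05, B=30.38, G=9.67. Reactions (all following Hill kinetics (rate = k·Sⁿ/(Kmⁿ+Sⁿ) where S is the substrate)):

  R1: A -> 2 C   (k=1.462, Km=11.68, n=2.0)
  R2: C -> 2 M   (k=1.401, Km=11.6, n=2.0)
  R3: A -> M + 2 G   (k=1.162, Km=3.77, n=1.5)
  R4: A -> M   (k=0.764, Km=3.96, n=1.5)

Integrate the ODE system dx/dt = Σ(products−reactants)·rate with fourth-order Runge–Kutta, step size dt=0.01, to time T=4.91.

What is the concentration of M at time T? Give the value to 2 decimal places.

M at T = 62.24

RK4 with dt=0.01: 491 steps to T=4.91. Trajectory (selected grid times):
t=0.00: C=49.04 A=40.50 M=40.05 B=30.38 G=9.67
t=0.55: C=49.79 A=38.73 M=42.54 B=30.38 G=10.91
t=1.09: C=50.51 A=37.00 M=44.98 B=30.38 G=12.13
t=1.64: C=51.24 A=35.25 M=47.47 B=30.38 G=13.36
t=2.18: C=51.93 A=33.54 M=49.91 B=30.38 G=14.58
t=2.73: C=52.62 A=31.81 M=52.40 B=30.38 G=15.81
t=3.27: C=53.28 A=30.12 M=54.84 B=30.38 G=17.01
t=3.82: C=53.93 A=28.42 M=57.32 B=30.38 G=18.23
t=4.36: C=54.55 A=26.76 M=59.76 B=30.38 G=19.43
t=4.91: C=55.15 A=25.09 M=62.24 B=30.38 G=20.64
Read off M at T=4.91: 62.24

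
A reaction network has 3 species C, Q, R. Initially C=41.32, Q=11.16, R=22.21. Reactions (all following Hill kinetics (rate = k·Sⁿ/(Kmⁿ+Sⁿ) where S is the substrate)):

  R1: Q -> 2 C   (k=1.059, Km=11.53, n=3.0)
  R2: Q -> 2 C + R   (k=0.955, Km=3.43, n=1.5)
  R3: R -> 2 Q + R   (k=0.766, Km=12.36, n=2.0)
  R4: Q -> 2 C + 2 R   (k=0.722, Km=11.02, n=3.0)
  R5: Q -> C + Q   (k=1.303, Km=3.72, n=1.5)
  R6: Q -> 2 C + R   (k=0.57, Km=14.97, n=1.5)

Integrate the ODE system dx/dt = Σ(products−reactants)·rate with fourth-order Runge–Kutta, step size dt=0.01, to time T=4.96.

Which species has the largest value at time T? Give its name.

Dominant species at T: C

RK4 with dt=0.01: 496 steps to T=4.96. Trajectory (selected grid times):
t=0.00: C=41.32 Q=11.16 R=22.21
t=0.55: C=43.99 Q=10.78 R=23.17
t=1.10: C=46.58 Q=10.43 R=24.11
t=1.65: C=49.12 Q=10.13 R=25.02
t=2.20: C=51.60 Q=9.87 R=25.90
t=2.76: C=54.07 Q=9.63 R=26.79
t=3.31: C=56.46 Q=9.43 R=27.64
t=3.86: C=58.80 Q=9.25 R=28.47
t=4.41: C=61.10 Q=9.09 R=29.29
t=4.96: C=63.38 Q=8.95 R=30.09
At T=4.96: C=63.38 Q=8.95 R=30.09; the largest is C.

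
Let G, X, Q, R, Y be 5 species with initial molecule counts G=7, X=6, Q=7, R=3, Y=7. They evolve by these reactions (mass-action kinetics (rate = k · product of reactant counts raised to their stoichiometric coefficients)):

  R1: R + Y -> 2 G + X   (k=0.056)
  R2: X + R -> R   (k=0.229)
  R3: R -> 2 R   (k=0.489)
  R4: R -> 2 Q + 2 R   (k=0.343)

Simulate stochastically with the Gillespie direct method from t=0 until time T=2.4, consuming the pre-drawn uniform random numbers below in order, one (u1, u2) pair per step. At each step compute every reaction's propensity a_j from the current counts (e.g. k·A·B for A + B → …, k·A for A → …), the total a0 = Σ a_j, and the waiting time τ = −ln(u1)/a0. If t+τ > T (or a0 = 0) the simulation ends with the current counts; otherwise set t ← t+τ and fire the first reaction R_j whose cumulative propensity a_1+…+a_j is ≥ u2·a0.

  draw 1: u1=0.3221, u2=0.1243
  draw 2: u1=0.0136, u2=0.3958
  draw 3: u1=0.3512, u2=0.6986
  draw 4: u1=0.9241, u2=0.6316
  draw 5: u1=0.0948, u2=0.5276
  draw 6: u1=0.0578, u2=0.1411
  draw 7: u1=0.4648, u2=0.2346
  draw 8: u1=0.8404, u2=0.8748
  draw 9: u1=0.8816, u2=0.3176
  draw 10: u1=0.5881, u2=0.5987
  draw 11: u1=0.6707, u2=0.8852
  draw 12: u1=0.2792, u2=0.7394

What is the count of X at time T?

X at T = 3

t=0.000: G=7 X=6 Q=7 R=3 Y=7
Draw 1: a1=1.176, a2=4.122, a3=1.467, a4=1.029, a0=7.794; τ=−ln(0.3221)/7.794=0.145 → t=0.145; u2·a0=0.1243·7.794=0.969 ≤ a1=1.176 → R1 fires; G=9 X=7 Q=7 R=2 Y=6
Draw 2: a1=0.672, a2=3.206, a3=0.978, a4=0.686, a0=5.542; τ=−ln(0.0136)/5.542=0.775 → t=0.921; u2·a0=0.3958·5.542=2.194; a1=0.672 < 2.194 ≤ a1+a2=3.878 → R2 fires; G=9 X=6 Q=7 R=2 Y=6
Draw 3: a1=0.672, a2=2.748, a3=0.978, a4=0.686, a0=5.084; τ=−ln(0.3512)/5.084=0.206 → t=1.127; u2·a0=0.6986·5.084=3.552; a1+a2=3.420 < 3.552 ≤ a1+…+a3=4.398 → R3 fires; G=9 X=6 Q=7 R=3 Y=6
Draw 4: a1=1.008, a2=4.122, a3=1.467, a4=1.029, a0=7.626; τ=−ln(0.9241)/7.626=0.010 → t=1.137; u2·a0=0.6316·7.626=4.817; a1=1.008 < 4.817 ≤ a1+a2=5.130 → R2 fires; G=9 X=5 Q=7 R=3 Y=6
Draw 5: a1=1.008, a2=3.435, a3=1.467, a4=1.029, a0=6.939; τ=−ln(0.0948)/6.939=0.340 → t=1.477; u2·a0=0.5276·6.939=3.661; a1=1.008 < 3.661 ≤ a1+a2=4.443 → R2 fires; G=9 X=4 Q=7 R=3 Y=6
Draw 6: a1=1.008, a2=2.748, a3=1.467, a4=1.029, a0=6.252; τ=−ln(0.0578)/6.252=0.456 → t=1.933; u2·a0=0.1411·6.252=0.882 ≤ a1=1.008 → R1 fires; G=11 X=5 Q=7 R=2 Y=5
Draw 7: a1=0.560, a2=2.290, a3=0.978, a4=0.686, a0=4.514; τ=−ln(0.4648)/4.514=0.170 → t=2.102; u2·a0=0.2346·4.514=1.059; a1=0.560 < 1.059 ≤ a1+a2=2.850 → R2 fires; G=11 X=4 Q=7 R=2 Y=5
Draw 8: a1=0.560, a2=1.832, a3=0.978, a4=0.686, a0=4.056; τ=−ln(0.8404)/4.056=0.043 → t=2.145; u2·a0=0.8748·4.056=3.548; a1+…+a3=3.370 < 3.548 ≤ a1+…+a4=4.056 → R4 fires; G=11 X=4 Q=9 R=3 Y=5
Draw 9: a1=0.840, a2=2.748, a3=1.467, a4=1.029, a0=6.084; τ=−ln(0.8816)/6.084=0.021 → t=2.166; u2·a0=0.3176·6.084=1.932; a1=0.840 < 1.932 ≤ a1+a2=3.588 → R2 fires; G=11 X=3 Q=9 R=3 Y=5
Draw 10: a1=0.840, a2=2.061, a3=1.467, a4=1.029, a0=5.397; τ=−ln(0.5881)/5.397=0.098 → t=2.264; u2·a0=0.5987·5.397=3.231; a1+a2=2.901 < 3.231 ≤ a1+…+a3=4.368 → R3 fires; G=11 X=3 Q=9 R=4 Y=5
Draw 11: a1=1.120, a2=2.748, a3=1.956, a4=1.372, a0=7.196; τ=−ln(0.6707)/7.196=0.056 → t=2.320; u2·a0=0.8852·7.196=6.370; a1+…+a3=5.824 < 6.370 ≤ a1+…+a4=7.196 → R4 fires; G=11 X=3 Q=11 R=5 Y=5
Draw 12: a1=1.400, a2=3.435, a3=2.445, a4=1.715, a0=8.995; τ=−ln(0.2792)/8.995=0.142 → t=2.462 > T=2.4: stop.
Read off X at T=2.4: 3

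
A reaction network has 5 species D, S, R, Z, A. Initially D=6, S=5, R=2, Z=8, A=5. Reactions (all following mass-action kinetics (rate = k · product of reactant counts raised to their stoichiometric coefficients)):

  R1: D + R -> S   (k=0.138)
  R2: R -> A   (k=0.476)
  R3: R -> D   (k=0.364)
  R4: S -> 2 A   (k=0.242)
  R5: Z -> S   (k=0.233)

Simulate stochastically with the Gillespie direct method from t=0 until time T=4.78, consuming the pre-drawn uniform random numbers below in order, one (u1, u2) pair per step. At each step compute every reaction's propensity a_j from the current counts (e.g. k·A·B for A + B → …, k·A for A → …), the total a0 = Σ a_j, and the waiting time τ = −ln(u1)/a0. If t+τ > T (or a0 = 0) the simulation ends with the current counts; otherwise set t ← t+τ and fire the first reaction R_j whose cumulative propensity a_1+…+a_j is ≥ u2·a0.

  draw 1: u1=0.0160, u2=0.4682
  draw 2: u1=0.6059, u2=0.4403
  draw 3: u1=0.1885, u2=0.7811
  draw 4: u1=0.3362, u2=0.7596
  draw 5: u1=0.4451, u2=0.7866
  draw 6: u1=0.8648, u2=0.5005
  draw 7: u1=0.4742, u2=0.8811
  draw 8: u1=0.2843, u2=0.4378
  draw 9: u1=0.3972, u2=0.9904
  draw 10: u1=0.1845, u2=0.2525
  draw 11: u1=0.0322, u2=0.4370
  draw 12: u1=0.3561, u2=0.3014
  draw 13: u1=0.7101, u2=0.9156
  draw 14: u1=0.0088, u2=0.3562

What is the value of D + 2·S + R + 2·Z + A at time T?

Value at T = 39

Check how each reaction changes W = D + 2·S + R + 2·Z + A (weight of products minus weight of reactants):
R1: D + R -> S: (2·1) − (1·1 + 1·1) = 2 − 2 = 0
R2: R -> A: (1·1) − (1·1) = 1 − 1 = 0
R3: R -> D: (1·1) − (1·1) = 1 − 1 = 0
R4: S -> 2 A: (1·2) − (2·1) = 2 − 2 = 0
R5: Z -> S: (2·1) − (2·1) = 2 − 2 = 0
Every reaction leaves W unchanged, so W is conserved and no simulation is needed: W(T) = W(0) = 6 + 2·5 + 2 + 2·8 + 5 = 39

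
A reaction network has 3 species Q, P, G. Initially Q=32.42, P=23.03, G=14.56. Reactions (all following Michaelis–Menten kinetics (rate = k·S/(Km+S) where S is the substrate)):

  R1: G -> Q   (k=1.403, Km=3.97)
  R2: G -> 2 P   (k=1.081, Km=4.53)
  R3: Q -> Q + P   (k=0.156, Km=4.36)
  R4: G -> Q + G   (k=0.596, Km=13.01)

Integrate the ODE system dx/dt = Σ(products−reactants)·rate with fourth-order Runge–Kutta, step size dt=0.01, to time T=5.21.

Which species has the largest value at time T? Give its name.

Dominant species at T: Q

RK4 with dt=0.01: 521 steps to T=5.21. Trajectory (selected grid times):
t=0.00: Q=32.42 P=23.03 G=14.56
t=0.58: Q=33.23 P=24.06 G=13.45
t=1.16: Q=34.03 P=25.07 G=12.37
t=1.74: Q=34.80 P=26.05 G=11.30
t=2.32: Q=35.55 P=27.02 G=10.27
t=2.89: Q=36.27 P=27.94 G=9.28
t=3.47: Q=36.97 P=28.84 G=8.30
t=4.05: Q=37.64 P=29.72 G=7.37
t=4.63: Q=38.27 P=30.56 G=6.47
t=5.21: Q=38.87 P=31.36 G=5.62
At T=5.21: Q=38.87 P=31.36 G=5.62; the largest is Q.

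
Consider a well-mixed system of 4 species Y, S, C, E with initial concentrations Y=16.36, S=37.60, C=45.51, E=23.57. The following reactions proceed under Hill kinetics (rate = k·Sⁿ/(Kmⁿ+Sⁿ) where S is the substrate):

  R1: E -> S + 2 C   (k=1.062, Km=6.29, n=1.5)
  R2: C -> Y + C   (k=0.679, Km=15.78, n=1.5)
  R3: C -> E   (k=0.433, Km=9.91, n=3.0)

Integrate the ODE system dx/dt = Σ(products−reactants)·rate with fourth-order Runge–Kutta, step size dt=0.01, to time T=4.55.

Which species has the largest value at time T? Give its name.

RK4 with dt=0.01: 455 steps to T=4.55. Trajectory (selected grid times):
t=0.00: Y=16.36 S=37.60 C=45.51 E=23.57
t=0.51: Y=16.65 S=38.08 C=46.24 E=23.31
t=1.01: Y=16.93 S=38.54 C=46.96 E=23.06
t=1.52: Y=17.22 S=39.01 C=47.69 E=22.81
t=2.02: Y=17.51 S=39.48 C=48.40 E=22.56
t=2.53: Y=17.80 S=39.95 C=49.12 E=22.31
t=3.03: Y=18.09 S=40.41 C=49.83 E=22.06
t=3.54: Y=18.38 S=40.88 C=50.55 E=21.81
t=4.04: Y=18.67 S=41.34 C=51.25 E=21.56
t=4.55: Y=18.97 S=41.81 C=51.97 E=21.32
At T=4.55: Y=18.97 S=41.81 C=51.97 E=21.32; the largest is C.

Dominant species at T: C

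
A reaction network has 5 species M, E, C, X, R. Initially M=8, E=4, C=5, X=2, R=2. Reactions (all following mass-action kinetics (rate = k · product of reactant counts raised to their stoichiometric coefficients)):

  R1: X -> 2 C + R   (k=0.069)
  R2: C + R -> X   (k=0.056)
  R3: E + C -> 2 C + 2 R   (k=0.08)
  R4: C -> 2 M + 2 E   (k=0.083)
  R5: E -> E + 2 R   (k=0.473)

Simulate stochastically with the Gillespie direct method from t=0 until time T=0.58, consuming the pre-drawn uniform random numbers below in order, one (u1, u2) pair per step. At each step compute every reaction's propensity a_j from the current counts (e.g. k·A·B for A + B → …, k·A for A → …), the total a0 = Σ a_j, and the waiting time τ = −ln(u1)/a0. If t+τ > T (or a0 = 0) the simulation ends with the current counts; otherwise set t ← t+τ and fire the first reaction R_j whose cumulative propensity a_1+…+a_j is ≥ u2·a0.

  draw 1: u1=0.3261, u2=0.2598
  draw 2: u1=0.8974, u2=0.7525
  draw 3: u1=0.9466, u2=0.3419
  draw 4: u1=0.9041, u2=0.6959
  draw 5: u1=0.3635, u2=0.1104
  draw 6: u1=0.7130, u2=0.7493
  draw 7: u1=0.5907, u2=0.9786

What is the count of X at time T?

t=0.000: M=8 E=4 C=5 X=2 R=2
Draw 1: a1=0.138, a2=0.560, a3=1.600, a4=0.415, a5=1.892, a0=4.605; τ=−ln(0.3261)/4.605=0.243 → t=0.243; u2·a0=0.2598·4.605=1.196; a1+a2=0.698 < 1.196 ≤ a1+…+a3=2.298 → R3 fires; M=8 E=3 C=6 X=2 R=4
Draw 2: a1=0.138, a2=1.344, a3=1.440, a4=0.498, a5=1.419, a0=4.839; τ=−ln(0.8974)/4.839=0.022 → t=0.266; u2·a0=0.7525·4.839=3.641; a1+…+a4=3.420 < 3.641 ≤ a1+…+a5=4.839 → R5 fires; M=8 E=3 C=6 X=2 R=6
Draw 3: a1=0.138, a2=2.016, a3=1.440, a4=0.498, a5=1.419, a0=5.511; τ=−ln(0.9466)/5.511=0.010 → t=0.276; u2·a0=0.3419·5.511=1.884; a1=0.138 < 1.884 ≤ a1+a2=2.154 → R2 fires; M=8 E=3 C=5 X=3 R=5
Draw 4: a1=0.207, a2=1.400, a3=1.200, a4=0.415, a5=1.419, a0=4.641; τ=−ln(0.9041)/4.641=0.022 → t=0.297; u2·a0=0.6959·4.641=3.230; a1+…+a4=3.222 < 3.230 ≤ a1+…+a5=4.641 → R5 fires; M=8 E=3 C=5 X=3 R=7
Draw 5: a1=0.207, a2=1.960, a3=1.200, a4=0.415, a5=1.419, a0=5.201; τ=−ln(0.3635)/5.201=0.195 → t=0.492; u2·a0=0.1104·5.201=0.574; a1=0.207 < 0.574 ≤ a1+a2=2.167 → R2 fires; M=8 E=3 C=4 X=4 R=6
Draw 6: a1=0.276, a2=1.344, a3=0.960, a4=0.332, a5=1.419, a0=4.331; τ=−ln(0.7130)/4.331=0.078 → t=0.570; u2·a0=0.7493·4.331=3.245; a1+…+a4=2.912 < 3.245 ≤ a1+…+a5=4.331 → R5 fires; M=8 E=3 C=4 X=4 R=8
Draw 7: a1=0.276, a2=1.792, a3=0.960, a4=0.332, a5=1.419, a0=4.779; τ=−ln(0.5907)/4.779=0.110 → t=0.680 > T=0.58: stop.
Read off X at T=0.58: 4

X at T = 4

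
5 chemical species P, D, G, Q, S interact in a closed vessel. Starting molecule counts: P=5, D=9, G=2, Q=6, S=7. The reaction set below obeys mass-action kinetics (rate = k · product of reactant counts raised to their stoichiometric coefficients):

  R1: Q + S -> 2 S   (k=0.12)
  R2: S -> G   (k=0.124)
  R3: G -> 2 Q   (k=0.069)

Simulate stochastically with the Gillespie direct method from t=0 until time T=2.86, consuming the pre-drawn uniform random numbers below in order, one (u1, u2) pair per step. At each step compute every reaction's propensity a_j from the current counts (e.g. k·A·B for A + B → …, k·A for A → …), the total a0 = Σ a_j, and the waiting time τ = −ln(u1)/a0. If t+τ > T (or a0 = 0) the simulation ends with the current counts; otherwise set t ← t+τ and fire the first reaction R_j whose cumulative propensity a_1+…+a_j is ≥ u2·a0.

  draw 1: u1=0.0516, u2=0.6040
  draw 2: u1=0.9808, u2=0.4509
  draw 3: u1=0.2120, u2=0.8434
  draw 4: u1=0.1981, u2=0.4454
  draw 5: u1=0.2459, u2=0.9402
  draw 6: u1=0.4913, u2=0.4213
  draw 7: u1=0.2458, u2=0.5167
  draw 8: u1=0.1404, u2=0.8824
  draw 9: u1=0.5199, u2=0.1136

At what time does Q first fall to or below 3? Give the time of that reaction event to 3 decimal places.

t=0.000: P=5 D=9 G=2 Q=6 S=7
Draw 1: a1=5.040, a2=0.868, a3=0.138, a0=6.046; τ=−ln(0.0516)/6.046=0.490 → t=0.490; u2·a0=0.6040·6.046=3.652 ≤ a1=5.040 → R1 fires; P=5 D=9 G=2 Q=5 S=8
Draw 2: a1=4.800, a2=0.992, a3=0.138, a0=5.930; τ=−ln(0.9808)/5.930=0.003 → t=0.494; u2·a0=0.4509·5.930=2.674 ≤ a1=4.800 → R1 fires; P=5 D=9 G=2 Q=4 S=9
Draw 3: a1=4.320, a2=1.116, a3=0.138, a0=5.574; τ=−ln(0.2120)/5.574=0.278 → t=0.772; u2·a0=0.8434·5.574=4.701; a1=4.320 < 4.701 ≤ a1+a2=5.436 → R2 fires; P=5 D=9 G=3 Q=4 S=8
Draw 4: a1=3.840, a2=0.992, a3=0.207, a0=5.039; τ=−ln(0.1981)/5.039=0.321 → t=1.093; u2·a0=0.4454·5.039=2.244 ≤ a1=3.840 → R1 fires; P=5 D=9 G=3 Q=3 S=9
Draw 5: a1=3.240, a2=1.116, a3=0.207, a0=4.563; τ=−ln(0.2459)/4.563=0.307 → t=1.401; u2·a0=0.9402·4.563=4.290; a1=3.240 < 4.290 ≤ a1+a2=4.356 → R2 fires; P=5 D=9 G=4 Q=3 S=8
Draw 6: a1=2.880, a2=0.992, a3=0.276, a0=4.148; τ=−ln(0.4913)/4.148=0.171 → t=1.572; u2·a0=0.4213·4.148=1.748 ≤ a1=2.880 → R1 fires; P=5 D=9 G=4 Q=2 S=9
Draw 7: a1=2.160, a2=1.116, a3=0.276, a0=3.552; τ=−ln(0.2458)/3.552=0.395 → t=1.967; u2·a0=0.5167·3.552=1.835 ≤ a1=2.160 → R1 fires; P=5 D=9 G=4 Q=1 S=10
Draw 8: a1=1.200, a2=1.240, a3=0.276, a0=2.716; τ=−ln(0.1404)/2.716=0.723 → t=2.690; u2·a0=0.8824·2.716=2.397; a1=1.200 < 2.397 ≤ a1+a2=2.440 → R2 fires; P=5 D=9 G=5 Q=1 S=9
Draw 9: a1=1.080, a2=1.116, a3=0.345, a0=2.541; τ=−ln(0.5199)/2.541=0.257 → t=2.947 > T=2.86: stop.
Q first becomes ≤ 3 when it reaches 3 at the event at t=1.093.

Threshold first reached at t = 1.093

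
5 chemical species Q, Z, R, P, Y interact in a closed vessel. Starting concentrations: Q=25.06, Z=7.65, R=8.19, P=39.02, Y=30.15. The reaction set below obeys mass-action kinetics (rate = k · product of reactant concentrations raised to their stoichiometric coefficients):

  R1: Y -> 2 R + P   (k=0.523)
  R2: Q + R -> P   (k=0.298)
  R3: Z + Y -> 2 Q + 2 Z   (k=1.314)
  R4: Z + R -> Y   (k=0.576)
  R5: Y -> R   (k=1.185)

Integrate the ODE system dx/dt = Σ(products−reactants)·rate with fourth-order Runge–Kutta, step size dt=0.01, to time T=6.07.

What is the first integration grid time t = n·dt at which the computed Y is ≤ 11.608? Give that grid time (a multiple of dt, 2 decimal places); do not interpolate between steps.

RK4 with dt=0.01: 607 steps to T=6.07. Trajectory (selected grid times):
t=0.00: Q=25.06 Z=7.65 R=8.19 P=39.02 Y=30.15
t=0.04: Q=54.03 Z=21.51 R=4.97 P=42.57 Y=14.74
t=0.05: Q=61.12 Z=24.84 R=3.91 P=43.40 Y=11.19
t=0.67: Q=83.95 Z=35.48 R=0.00 P=46.14 Y=0.00
t=1.35: Q=83.95 Z=35.48 R=0.00 P=46.14 Y=0.00
t=2.02: Q=83.95 Z=35.48 R=0.00 P=46.14 Y=0.00
t=2.70: Q=83.95 Z=35.48 R=0.00 P=46.14 Y=0.00
t=3.37: Q=83.95 Z=35.48 R=0.00 P=46.14 Y=0.00
t=4.05: Q=83.95 Z=35.48 R=0.00 P=46.14 Y=0.00
t=4.72: Q=83.95 Z=35.48 R=0.00 P=46.14 Y=0.00
t=5.40: Q=83.95 Z=35.48 R=0.00 P=46.14 Y=0.00
t=6.07: Q=83.95 Z=35.48 R=0.00 P=46.14 Y=0.00
Y(0.04)=14.744 > 11.608 but Y(0.05)=11.186 ≤ 11.608, so the first grid time is t=0.05.

Threshold first reached at t = 0.05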